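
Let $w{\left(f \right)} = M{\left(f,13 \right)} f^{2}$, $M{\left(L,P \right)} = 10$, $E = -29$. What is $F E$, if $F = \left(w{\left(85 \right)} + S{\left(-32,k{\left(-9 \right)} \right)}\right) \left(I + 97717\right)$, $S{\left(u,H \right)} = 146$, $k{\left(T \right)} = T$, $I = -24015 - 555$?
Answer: $-153570956148$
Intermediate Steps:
$I = -24570$ ($I = -24015 - 555 = -24570$)
$w{\left(f \right)} = 10 f^{2}$
$F = 5295550212$ ($F = \left(10 \cdot 85^{2} + 146\right) \left(-24570 + 97717\right) = \left(10 \cdot 7225 + 146\right) 73147 = \left(72250 + 146\right) 73147 = 72396 \cdot 73147 = 5295550212$)
$F E = 5295550212 \left(-29\right) = -153570956148$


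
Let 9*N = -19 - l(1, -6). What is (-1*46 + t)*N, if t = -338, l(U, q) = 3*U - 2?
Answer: 2560/3 ≈ 853.33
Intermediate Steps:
l(U, q) = -2 + 3*U
N = -20/9 (N = (-19 - (-2 + 3*1))/9 = (-19 - (-2 + 3))/9 = (-19 - 1*1)/9 = (-19 - 1)/9 = (⅑)*(-20) = -20/9 ≈ -2.2222)
(-1*46 + t)*N = (-1*46 - 338)*(-20/9) = (-46 - 338)*(-20/9) = -384*(-20/9) = 2560/3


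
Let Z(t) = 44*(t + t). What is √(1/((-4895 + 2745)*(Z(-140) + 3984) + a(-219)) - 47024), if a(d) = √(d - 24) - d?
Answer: √((-842793235855 - 423216*I*√3)/(17922619 + 9*I*√3)) ≈ 216.85*I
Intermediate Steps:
a(d) = √(-24 + d) - d
Z(t) = 88*t (Z(t) = 44*(2*t) = 88*t)
√(1/((-4895 + 2745)*(Z(-140) + 3984) + a(-219)) - 47024) = √(1/((-4895 + 2745)*(88*(-140) + 3984) + (√(-24 - 219) - 1*(-219))) - 47024) = √(1/(-2150*(-12320 + 3984) + (√(-243) + 219)) - 47024) = √(1/(-2150*(-8336) + (9*I*√3 + 219)) - 47024) = √(1/(17922400 + (219 + 9*I*√3)) - 47024) = √(1/(17922619 + 9*I*√3) - 47024) = √(-47024 + 1/(17922619 + 9*I*√3))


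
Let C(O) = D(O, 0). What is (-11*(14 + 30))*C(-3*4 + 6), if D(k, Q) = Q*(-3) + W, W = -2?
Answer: 968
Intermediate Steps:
D(k, Q) = -2 - 3*Q (D(k, Q) = Q*(-3) - 2 = -3*Q - 2 = -2 - 3*Q)
C(O) = -2 (C(O) = -2 - 3*0 = -2 + 0 = -2)
(-11*(14 + 30))*C(-3*4 + 6) = -11*(14 + 30)*(-2) = -11*44*(-2) = -484*(-2) = 968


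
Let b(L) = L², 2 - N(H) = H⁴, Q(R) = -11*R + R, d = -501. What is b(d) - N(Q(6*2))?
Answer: 207610999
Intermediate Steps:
Q(R) = -10*R
N(H) = 2 - H⁴
b(d) - N(Q(6*2)) = (-501)² - (2 - (-60*2)⁴) = 251001 - (2 - (-10*12)⁴) = 251001 - (2 - 1*(-120)⁴) = 251001 - (2 - 1*207360000) = 251001 - (2 - 207360000) = 251001 - 1*(-207359998) = 251001 + 207359998 = 207610999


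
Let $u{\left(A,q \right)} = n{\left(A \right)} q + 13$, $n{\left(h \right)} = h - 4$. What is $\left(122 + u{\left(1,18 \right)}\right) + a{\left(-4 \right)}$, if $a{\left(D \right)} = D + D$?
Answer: $73$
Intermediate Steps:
$n{\left(h \right)} = -4 + h$
$u{\left(A,q \right)} = 13 + q \left(-4 + A\right)$ ($u{\left(A,q \right)} = \left(-4 + A\right) q + 13 = q \left(-4 + A\right) + 13 = 13 + q \left(-4 + A\right)$)
$a{\left(D \right)} = 2 D$
$\left(122 + u{\left(1,18 \right)}\right) + a{\left(-4 \right)} = \left(122 + \left(13 + 18 \left(-4 + 1\right)\right)\right) + 2 \left(-4\right) = \left(122 + \left(13 + 18 \left(-3\right)\right)\right) - 8 = \left(122 + \left(13 - 54\right)\right) - 8 = \left(122 - 41\right) - 8 = 81 - 8 = 73$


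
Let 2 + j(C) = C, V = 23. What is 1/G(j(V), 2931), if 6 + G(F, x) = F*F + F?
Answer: 1/456 ≈ 0.0021930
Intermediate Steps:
j(C) = -2 + C
G(F, x) = -6 + F + F² (G(F, x) = -6 + (F*F + F) = -6 + (F² + F) = -6 + (F + F²) = -6 + F + F²)
1/G(j(V), 2931) = 1/(-6 + (-2 + 23) + (-2 + 23)²) = 1/(-6 + 21 + 21²) = 1/(-6 + 21 + 441) = 1/456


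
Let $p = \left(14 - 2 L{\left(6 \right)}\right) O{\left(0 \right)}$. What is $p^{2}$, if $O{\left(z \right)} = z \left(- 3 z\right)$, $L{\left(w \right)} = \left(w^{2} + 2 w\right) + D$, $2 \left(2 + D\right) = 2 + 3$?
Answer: $0$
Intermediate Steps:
$D = \frac{1}{2}$ ($D = -2 + \frac{2 + 3}{2} = -2 + \frac{1}{2} \cdot 5 = -2 + \frac{5}{2} = \frac{1}{2} \approx 0.5$)
$L{\left(w \right)} = \frac{1}{2} + w^{2} + 2 w$ ($L{\left(w \right)} = \left(w^{2} + 2 w\right) + \frac{1}{2} = \frac{1}{2} + w^{2} + 2 w$)
$O{\left(z \right)} = - 3 z^{2}$
$p = 0$ ($p = \left(14 - 2 \left(\frac{1}{2} + 6^{2} + 2 \cdot 6\right)\right) \left(- 3 \cdot 0^{2}\right) = \left(14 - 2 \left(\frac{1}{2} + 36 + 12\right)\right) \left(\left(-3\right) 0\right) = \left(14 - 97\right) 0 = \left(-83\right) 0 = 0$)
$p^{2} = 0^{2} = 0$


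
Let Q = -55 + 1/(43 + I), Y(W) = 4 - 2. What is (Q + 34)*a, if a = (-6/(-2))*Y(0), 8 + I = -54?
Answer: -2400/19 ≈ -126.32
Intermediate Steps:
I = -62 (I = -8 - 54 = -62)
Y(W) = 2
Q = -1046/19 (Q = -55 + 1/(43 - 62) = -55 + 1/(-19) = -55 - 1/19 = -1046/19 ≈ -55.053)
a = 6 (a = -6/(-2)*2 = -6*(-½)*2 = 3*2 = 6)
(Q + 34)*a = (-1046/19 + 34)*6 = -400/19*6 = -2400/19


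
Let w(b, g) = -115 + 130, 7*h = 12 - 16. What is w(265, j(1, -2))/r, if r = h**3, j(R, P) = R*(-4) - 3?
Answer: -5145/64 ≈ -80.391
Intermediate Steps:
h = -4/7 (h = (12 - 16)/7 = (1/7)*(-4) = -4/7 ≈ -0.57143)
j(R, P) = -3 - 4*R (j(R, P) = -4*R - 3 = -3 - 4*R)
w(b, g) = 15
r = -64/343 (r = (-4/7)**3 = -64/343 ≈ -0.18659)
w(265, j(1, -2))/r = 15/(-64/343) = 15*(-343/64) = -5145/64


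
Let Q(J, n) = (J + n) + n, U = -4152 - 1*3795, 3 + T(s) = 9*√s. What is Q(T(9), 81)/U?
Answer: -62/2649 ≈ -0.023405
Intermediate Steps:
T(s) = -3 + 9*√s
U = -7947 (U = -4152 - 3795 = -7947)
Q(J, n) = J + 2*n
Q(T(9), 81)/U = ((-3 + 9*√9) + 2*81)/(-7947) = ((-3 + 9*3) + 162)*(-1/7947) = ((-3 + 27) + 162)*(-1/7947) = (24 + 162)*(-1/7947) = 186*(-1/7947) = -62/2649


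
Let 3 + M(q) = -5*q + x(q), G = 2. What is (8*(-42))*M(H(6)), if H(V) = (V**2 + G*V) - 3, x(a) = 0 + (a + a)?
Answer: 46368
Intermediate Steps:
x(a) = 2*a (x(a) = 0 + 2*a = 2*a)
H(V) = -3 + V**2 + 2*V (H(V) = (V**2 + 2*V) - 3 = -3 + V**2 + 2*V)
M(q) = -3 - 3*q (M(q) = -3 + (-5*q + 2*q) = -3 - 3*q)
(8*(-42))*M(H(6)) = (8*(-42))*(-3 - 3*(-3 + 6**2 + 2*6)) = -336*(-3 - 3*(-3 + 36 + 12)) = -336*(-3 - 3*45) = -336*(-3 - 135) = -336*(-138) = 46368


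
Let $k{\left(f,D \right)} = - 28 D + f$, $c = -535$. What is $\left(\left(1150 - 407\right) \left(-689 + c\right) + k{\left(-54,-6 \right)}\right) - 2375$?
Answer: $-911693$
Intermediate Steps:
$k{\left(f,D \right)} = f - 28 D$
$\left(\left(1150 - 407\right) \left(-689 + c\right) + k{\left(-54,-6 \right)}\right) - 2375 = \left(\left(1150 - 407\right) \left(-689 - 535\right) - -114\right) - 2375 = \left(743 \left(-1224\right) + \left(-54 + 168\right)\right) - 2375 = \left(-909432 + 114\right) - 2375 = -909318 - 2375 = -911693$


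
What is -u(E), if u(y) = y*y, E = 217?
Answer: -47089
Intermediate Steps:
u(y) = y²
-u(E) = -1*217² = -1*47089 = -47089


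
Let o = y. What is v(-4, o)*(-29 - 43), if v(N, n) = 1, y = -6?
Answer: -72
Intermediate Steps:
o = -6
v(-4, o)*(-29 - 43) = 1*(-29 - 43) = 1*(-72) = -72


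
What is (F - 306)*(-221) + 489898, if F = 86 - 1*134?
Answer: 568132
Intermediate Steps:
F = -48 (F = 86 - 134 = -48)
(F - 306)*(-221) + 489898 = (-48 - 306)*(-221) + 489898 = -354*(-221) + 489898 = 78234 + 489898 = 568132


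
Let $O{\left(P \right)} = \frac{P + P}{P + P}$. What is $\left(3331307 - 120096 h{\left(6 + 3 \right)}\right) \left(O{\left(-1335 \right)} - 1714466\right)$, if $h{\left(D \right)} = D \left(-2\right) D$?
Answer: $-39067272215435$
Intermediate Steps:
$h{\left(D \right)} = - 2 D^{2}$ ($h{\left(D \right)} = - 2 D D = - 2 D^{2}$)
$O{\left(P \right)} = 1$ ($O{\left(P \right)} = \frac{2 P}{2 P} = 2 P \frac{1}{2 P} = 1$)
$\left(3331307 - 120096 h{\left(6 + 3 \right)}\right) \left(O{\left(-1335 \right)} - 1714466\right) = \left(3331307 - 120096 \left(- 2 \left(6 + 3\right)^{2}\right)\right) \left(1 - 1714466\right) = \left(3331307 - 120096 \left(- 2 \cdot 9^{2}\right)\right) \left(-1714465\right) = \left(3331307 - 120096 \left(\left(-2\right) 81\right)\right) \left(-1714465\right) = \left(3331307 - -19455552\right) \left(-1714465\right) = \left(3331307 + 19455552\right) \left(-1714465\right) = 22786859 \left(-1714465\right) = -39067272215435$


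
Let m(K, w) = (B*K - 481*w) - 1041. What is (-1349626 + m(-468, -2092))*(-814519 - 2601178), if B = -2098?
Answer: -2177332636953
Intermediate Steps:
m(K, w) = -1041 - 2098*K - 481*w (m(K, w) = (-2098*K - 481*w) - 1041 = -1041 - 2098*K - 481*w)
(-1349626 + m(-468, -2092))*(-814519 - 2601178) = (-1349626 + (-1041 - 2098*(-468) - 481*(-2092)))*(-814519 - 2601178) = (-1349626 + (-1041 + 981864 + 1006252))*(-3415697) = (-1349626 + 1987075)*(-3415697) = 637449*(-3415697) = -2177332636953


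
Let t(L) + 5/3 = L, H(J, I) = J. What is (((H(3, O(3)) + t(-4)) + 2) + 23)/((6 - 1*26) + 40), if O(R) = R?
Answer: 67/60 ≈ 1.1167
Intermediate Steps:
t(L) = -5/3 + L
(((H(3, O(3)) + t(-4)) + 2) + 23)/((6 - 1*26) + 40) = (((3 + (-5/3 - 4)) + 2) + 23)/((6 - 1*26) + 40) = (((3 - 17/3) + 2) + 23)/((6 - 26) + 40) = ((-8/3 + 2) + 23)/(-20 + 40) = (-2/3 + 23)/20 = (1/20)*(67/3) = 67/60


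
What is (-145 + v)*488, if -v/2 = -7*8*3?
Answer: 93208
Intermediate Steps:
v = 336 (v = -2*(-7*8)*3 = -(-112)*3 = -2*(-168) = 336)
(-145 + v)*488 = (-145 + 336)*488 = 191*488 = 93208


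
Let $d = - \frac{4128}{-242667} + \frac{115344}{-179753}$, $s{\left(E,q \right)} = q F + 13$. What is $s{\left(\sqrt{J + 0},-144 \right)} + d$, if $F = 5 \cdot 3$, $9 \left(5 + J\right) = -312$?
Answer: $- \frac{31226549495987}{14540040417} \approx -2147.6$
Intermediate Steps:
$J = - \frac{119}{3}$ ($J = -5 + \frac{1}{9} \left(-312\right) = -5 - \frac{104}{3} = - \frac{119}{3} \approx -39.667$)
$F = 15$
$s{\left(E,q \right)} = 13 + 15 q$ ($s{\left(E,q \right)} = q 15 + 13 = 15 q + 13 = 13 + 15 q$)
$d = - \frac{9082720688}{14540040417}$ ($d = \left(-4128\right) \left(- \frac{1}{242667}\right) + 115344 \left(- \frac{1}{179753}\right) = \frac{1376}{80889} - \frac{115344}{179753} = - \frac{9082720688}{14540040417} \approx -0.62467$)
$s{\left(\sqrt{J + 0},-144 \right)} + d = \left(13 + 15 \left(-144\right)\right) - \frac{9082720688}{14540040417} = \left(13 - 2160\right) - \frac{9082720688}{14540040417} = -2147 - \frac{9082720688}{14540040417} = - \frac{31226549495987}{14540040417}$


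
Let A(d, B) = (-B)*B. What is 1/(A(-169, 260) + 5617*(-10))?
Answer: -1/123770 ≈ -8.0795e-6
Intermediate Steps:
A(d, B) = -B²
1/(A(-169, 260) + 5617*(-10)) = 1/(-1*260² + 5617*(-10)) = 1/(-1*67600 - 56170) = 1/(-67600 - 56170) = 1/(-123770) = -1/123770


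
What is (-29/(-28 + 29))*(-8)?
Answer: 232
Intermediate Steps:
(-29/(-28 + 29))*(-8) = (-29/1)*(-8) = (1*(-29))*(-8) = -29*(-8) = 232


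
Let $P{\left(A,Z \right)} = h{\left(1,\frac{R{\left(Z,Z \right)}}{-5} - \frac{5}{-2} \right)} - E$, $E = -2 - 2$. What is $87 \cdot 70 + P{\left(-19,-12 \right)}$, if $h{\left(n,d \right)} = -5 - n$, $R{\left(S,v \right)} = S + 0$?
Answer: $6088$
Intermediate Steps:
$R{\left(S,v \right)} = S$
$E = -4$
$P{\left(A,Z \right)} = -2$ ($P{\left(A,Z \right)} = \left(-5 - 1\right) - -4 = \left(-5 - 1\right) + 4 = -6 + 4 = -2$)
$87 \cdot 70 + P{\left(-19,-12 \right)} = 87 \cdot 70 - 2 = 6090 - 2 = 6088$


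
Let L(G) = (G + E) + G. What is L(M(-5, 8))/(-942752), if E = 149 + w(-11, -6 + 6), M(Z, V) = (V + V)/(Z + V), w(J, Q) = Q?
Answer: -479/2828256 ≈ -0.00016936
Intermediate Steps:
M(Z, V) = 2*V/(V + Z) (M(Z, V) = (2*V)/(V + Z) = 2*V/(V + Z))
E = 149 (E = 149 + (-6 + 6) = 149 + 0 = 149)
L(G) = 149 + 2*G (L(G) = (G + 149) + G = (149 + G) + G = 149 + 2*G)
L(M(-5, 8))/(-942752) = (149 + 2*(2*8/(8 - 5)))/(-942752) = (149 + 2*(2*8/3))*(-1/942752) = (149 + 2*(2*8*(1/3)))*(-1/942752) = (149 + 2*(16/3))*(-1/942752) = (149 + 32/3)*(-1/942752) = (479/3)*(-1/942752) = -479/2828256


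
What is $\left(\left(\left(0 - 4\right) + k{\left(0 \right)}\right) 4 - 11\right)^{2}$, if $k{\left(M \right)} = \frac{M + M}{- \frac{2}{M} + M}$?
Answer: $729$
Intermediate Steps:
$k{\left(M \right)} = \frac{2 M}{M - \frac{2}{M}}$
$\left(\left(\left(0 - 4\right) + k{\left(0 \right)}\right) 4 - 11\right)^{2} = \left(\left(\left(0 - 4\right) + \frac{2 \cdot 0^{2}}{-2 + 0^{2}}\right) 4 - 11\right)^{2} = \left(\left(-4 + 2 \cdot 0 \frac{1}{-2 + 0}\right) 4 - 11\right)^{2} = \left(\left(-4 + 2 \cdot 0 \frac{1}{-2}\right) 4 - 11\right)^{2} = \left(\left(-4 + 2 \cdot 0 \left(- \frac{1}{2}\right)\right) 4 - 11\right)^{2} = \left(\left(-4 + 0\right) 4 - 11\right)^{2} = \left(\left(-4\right) 4 - 11\right)^{2} = \left(-16 - 11\right)^{2} = \left(-27\right)^{2} = 729$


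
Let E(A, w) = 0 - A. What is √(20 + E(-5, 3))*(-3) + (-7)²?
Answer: 34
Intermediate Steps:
E(A, w) = -A
√(20 + E(-5, 3))*(-3) + (-7)² = √(20 - 1*(-5))*(-3) + (-7)² = √(20 + 5)*(-3) + 49 = √25*(-3) + 49 = 5*(-3) + 49 = -15 + 49 = 34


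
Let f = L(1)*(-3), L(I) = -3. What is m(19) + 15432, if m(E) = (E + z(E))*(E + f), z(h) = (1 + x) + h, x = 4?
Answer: 16636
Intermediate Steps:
z(h) = 5 + h (z(h) = (1 + 4) + h = 5 + h)
f = 9 (f = -3*(-3) = 9)
m(E) = (5 + 2*E)*(9 + E) (m(E) = (E + (5 + E))*(E + 9) = (5 + 2*E)*(9 + E))
m(19) + 15432 = (45 + 2*19² + 23*19) + 15432 = (45 + 2*361 + 437) + 15432 = (45 + 722 + 437) + 15432 = 1204 + 15432 = 16636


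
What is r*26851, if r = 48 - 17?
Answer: 832381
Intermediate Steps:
r = 31
r*26851 = 31*26851 = 832381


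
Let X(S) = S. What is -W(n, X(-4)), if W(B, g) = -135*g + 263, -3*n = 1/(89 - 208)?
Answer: -803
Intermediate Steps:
n = 1/357 (n = -1/(3*(89 - 208)) = -⅓/(-119) = -⅓*(-1/119) = 1/357 ≈ 0.0028011)
W(B, g) = 263 - 135*g
-W(n, X(-4)) = -(263 - 135*(-4)) = -(263 + 540) = -1*803 = -803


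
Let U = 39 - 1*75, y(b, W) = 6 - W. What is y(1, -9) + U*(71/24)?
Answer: -183/2 ≈ -91.500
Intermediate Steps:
U = -36 (U = 39 - 75 = -36)
y(1, -9) + U*(71/24) = (6 - 1*(-9)) - 2556/24 = (6 + 9) - 2556/24 = 15 - 36*71/24 = 15 - 213/2 = -183/2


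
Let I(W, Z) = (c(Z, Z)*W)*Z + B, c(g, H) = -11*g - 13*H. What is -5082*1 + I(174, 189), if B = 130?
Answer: -149175848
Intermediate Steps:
c(g, H) = -13*H - 11*g
I(W, Z) = 130 - 24*W*Z**2 (I(W, Z) = ((-13*Z - 11*Z)*W)*Z + 130 = ((-24*Z)*W)*Z + 130 = (-24*W*Z)*Z + 130 = -24*W*Z**2 + 130 = 130 - 24*W*Z**2)
-5082*1 + I(174, 189) = -5082*1 + (130 - 24*174*189**2) = -5082 + (130 - 24*174*35721) = -5082 + (130 - 149170896) = -5082 - 149170766 = -149175848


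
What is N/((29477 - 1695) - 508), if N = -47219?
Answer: -47219/27274 ≈ -1.7313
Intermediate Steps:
N/((29477 - 1695) - 508) = -47219/((29477 - 1695) - 508) = -47219/(27782 - 508) = -47219/27274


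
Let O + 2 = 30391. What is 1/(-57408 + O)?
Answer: -1/27019 ≈ -3.7011e-5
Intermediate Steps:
O = 30389 (O = -2 + 30391 = 30389)
1/(-57408 + O) = 1/(-57408 + 30389) = 1/(-27019) = -1/27019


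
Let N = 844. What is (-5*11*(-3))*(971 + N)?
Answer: 299475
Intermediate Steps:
(-5*11*(-3))*(971 + N) = (-5*11*(-3))*(971 + 844) = -55*(-3)*1815 = 165*1815 = 299475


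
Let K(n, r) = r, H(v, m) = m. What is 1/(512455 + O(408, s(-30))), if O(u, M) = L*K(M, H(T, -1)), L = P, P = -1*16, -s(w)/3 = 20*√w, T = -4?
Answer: 1/512471 ≈ 1.9513e-6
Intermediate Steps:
s(w) = -60*√w
P = -16
L = -16
O(u, M) = 16 (O(u, M) = -16*(-1) = 16)
1/(512455 + O(408, s(-30))) = 1/(512455 + 16) = 1/512471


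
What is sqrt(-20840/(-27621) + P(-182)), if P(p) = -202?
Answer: I*sqrt(1895483282)/3069 ≈ 14.186*I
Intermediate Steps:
sqrt(-20840/(-27621) + P(-182)) = sqrt(-20840/(-27621) - 202) = sqrt(-20840*(-1/27621) - 202) = sqrt(20840/27621 - 202) = sqrt(-5558602/27621) = I*sqrt(1895483282)/3069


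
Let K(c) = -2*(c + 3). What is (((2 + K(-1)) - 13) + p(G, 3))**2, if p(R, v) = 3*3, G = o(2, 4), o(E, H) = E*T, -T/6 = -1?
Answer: 36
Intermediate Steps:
T = 6 (T = -6*(-1) = 6)
K(c) = -6 - 2*c (K(c) = -2*(3 + c) = -6 - 2*c)
o(E, H) = 6*E (o(E, H) = E*6 = 6*E)
G = 12 (G = 6*2 = 12)
p(R, v) = 9
(((2 + K(-1)) - 13) + p(G, 3))**2 = (((2 + (-6 - 2*(-1))) - 13) + 9)**2 = (((2 + (-6 + 2)) - 13) + 9)**2 = (((2 - 4) - 13) + 9)**2 = ((-2 - 13) + 9)**2 = (-15 + 9)**2 = (-6)**2 = 36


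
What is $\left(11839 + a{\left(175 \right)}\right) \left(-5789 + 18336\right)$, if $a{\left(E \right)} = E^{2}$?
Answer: $532795808$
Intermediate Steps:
$\left(11839 + a{\left(175 \right)}\right) \left(-5789 + 18336\right) = \left(11839 + 175^{2}\right) \left(-5789 + 18336\right) = \left(11839 + 30625\right) 12547 = 42464 \cdot 12547 = 532795808$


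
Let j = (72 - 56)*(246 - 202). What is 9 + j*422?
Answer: 297097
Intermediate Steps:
j = 704 (j = 16*44 = 704)
9 + j*422 = 9 + 704*422 = 9 + 297088 = 297097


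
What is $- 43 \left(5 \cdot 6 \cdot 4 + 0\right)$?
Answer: $-5160$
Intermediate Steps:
$- 43 \left(5 \cdot 6 \cdot 4 + 0\right) = - 43 \left(30 \cdot 4 + 0\right) = - 43 \left(120 + 0\right) = \left(-43\right) 120 = -5160$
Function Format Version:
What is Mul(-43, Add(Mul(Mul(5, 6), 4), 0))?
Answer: -5160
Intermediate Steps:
Mul(-43, Add(Mul(Mul(5, 6), 4), 0)) = Mul(-43, Add(Mul(30, 4), 0)) = Mul(-43, Add(120, 0)) = Mul(-43, 120) = -5160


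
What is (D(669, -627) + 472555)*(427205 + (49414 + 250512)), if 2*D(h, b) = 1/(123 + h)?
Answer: 181425758006617/528 ≈ 3.4361e+11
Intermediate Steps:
D(h, b) = 1/(2*(123 + h))
(D(669, -627) + 472555)*(427205 + (49414 + 250512)) = (1/(2*(123 + 669)) + 472555)*(427205 + (49414 + 250512)) = ((½)/792 + 472555)*(427205 + 299926) = ((½)*(1/792) + 472555)*727131 = (1/1584 + 472555)*727131 = (748527121/1584)*727131 = 181425758006617/528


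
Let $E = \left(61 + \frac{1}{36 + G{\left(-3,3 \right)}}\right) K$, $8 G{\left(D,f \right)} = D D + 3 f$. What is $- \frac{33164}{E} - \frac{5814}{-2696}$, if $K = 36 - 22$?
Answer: $- \frac{3229939395}{88103932} \approx -36.661$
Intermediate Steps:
$G{\left(D,f \right)} = \frac{D^{2}}{8} + \frac{3 f}{8}$ ($G{\left(D,f \right)} = \frac{D D + 3 f}{8} = \frac{D^{2} + 3 f}{8} = \frac{D^{2}}{8} + \frac{3 f}{8}$)
$K = 14$
$E = \frac{130718}{153}$ ($E = \left(61 + \frac{1}{36 + \left(\frac{\left(-3\right)^{2}}{8} + \frac{3}{8} \cdot 3\right)}\right) 14 = \left(61 + \frac{1}{36 + \left(\frac{1}{8} \cdot 9 + \frac{9}{8}\right)}\right) 14 = \left(61 + \frac{1}{36 + \left(\frac{9}{8} + \frac{9}{8}\right)}\right) 14 = \left(61 + \frac{1}{36 + \frac{9}{4}}\right) 14 = \left(61 + \frac{1}{\frac{153}{4}}\right) 14 = \left(61 + \frac{4}{153}\right) 14 = \frac{9337}{153} \cdot 14 = \frac{130718}{153} \approx 854.37$)
$- \frac{33164}{E} - \frac{5814}{-2696} = - \frac{33164}{\frac{130718}{153}} - \frac{5814}{-2696} = \left(-33164\right) \frac{153}{130718} - - \frac{2907}{1348} = - \frac{2537046}{65359} + \frac{2907}{1348} = - \frac{3229939395}{88103932}$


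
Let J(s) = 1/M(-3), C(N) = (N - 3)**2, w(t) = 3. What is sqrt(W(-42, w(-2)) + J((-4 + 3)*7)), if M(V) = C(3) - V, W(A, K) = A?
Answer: 5*I*sqrt(15)/3 ≈ 6.455*I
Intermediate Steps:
C(N) = (-3 + N)**2
M(V) = -V (M(V) = (-3 + 3)**2 - V = 0**2 - V = 0 - V = -V)
J(s) = 1/3 (J(s) = 1/(-1*(-3)) = 1/3)
sqrt(W(-42, w(-2)) + J((-4 + 3)*7)) = sqrt(-42 + 1/3) = sqrt(-125/3) = 5*I*sqrt(15)/3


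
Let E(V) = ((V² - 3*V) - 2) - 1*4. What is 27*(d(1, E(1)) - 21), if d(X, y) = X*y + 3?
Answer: -702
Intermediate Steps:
E(V) = -6 + V² - 3*V (E(V) = (-2 + V² - 3*V) - 4 = -6 + V² - 3*V)
d(X, y) = 3 + X*y
27*(d(1, E(1)) - 21) = 27*((3 + 1*(-6 + 1² - 3*1)) - 21) = 27*((3 + 1*(-6 + 1 - 3)) - 21) = 27*((3 + 1*(-8)) - 21) = 27*((3 - 8) - 21) = 27*(-5 - 21) = 27*(-26) = -702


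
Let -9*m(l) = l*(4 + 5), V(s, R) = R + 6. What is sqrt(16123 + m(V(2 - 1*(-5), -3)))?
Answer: 2*sqrt(4030) ≈ 126.96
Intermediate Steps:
V(s, R) = 6 + R
m(l) = -l (m(l) = -l*(4 + 5)/9 = -l*9/9 = -l)
sqrt(16123 + m(V(2 - 1*(-5), -3))) = sqrt(16123 - (6 - 3)) = sqrt(16123 - 1*3) = sqrt(16123 - 3) = sqrt(16120) = 2*sqrt(4030)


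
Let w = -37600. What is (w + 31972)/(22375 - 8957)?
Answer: -2814/6709 ≈ -0.41944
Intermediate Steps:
(w + 31972)/(22375 - 8957) = (-37600 + 31972)/(22375 - 8957) = -5628/13418 = -5628*1/13418 = -2814/6709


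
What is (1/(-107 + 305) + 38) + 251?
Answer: 57223/198 ≈ 289.00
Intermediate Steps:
(1/(-107 + 305) + 38) + 251 = (1/198 + 38) + 251 = 7525/198 + 251 = 57223/198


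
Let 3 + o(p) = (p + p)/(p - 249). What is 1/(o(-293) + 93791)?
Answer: 271/25416841 ≈ 1.0662e-5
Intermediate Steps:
o(p) = -3 + 2*p/(-249 + p) (o(p) = -3 + (p + p)/(p - 249) = -3 + (2*p)/(-249 + p) = -3 + 2*p/(-249 + p))
1/(o(-293) + 93791) = 1/((747 - 1*(-293))/(-249 - 293) + 93791) = 1/((747 + 293)/(-542) + 93791) = 1/(-1/542*1040 + 93791) = 1/(-520/271 + 93791) = 1/(25416841/271) = 271/25416841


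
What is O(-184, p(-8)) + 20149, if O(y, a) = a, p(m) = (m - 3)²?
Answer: 20270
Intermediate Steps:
p(m) = (-3 + m)²
O(-184, p(-8)) + 20149 = (-3 - 8)² + 20149 = (-11)² + 20149 = 121 + 20149 = 20270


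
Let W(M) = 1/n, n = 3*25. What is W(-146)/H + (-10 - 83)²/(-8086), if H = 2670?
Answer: -432988541/404805375 ≈ -1.0696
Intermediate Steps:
n = 75
W(M) = 1/75
W(-146)/H + (-10 - 83)²/(-8086) = (1/75)/2670 + (-10 - 83)²/(-8086) = (1/75)*(1/2670) + (-93)²*(-1/8086) = 1/200250 + 8649*(-1/8086) = 1/200250 - 8649/8086 = -432988541/404805375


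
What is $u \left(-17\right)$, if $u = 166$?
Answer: $-2822$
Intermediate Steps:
$u \left(-17\right) = 166 \left(-17\right) = -2822$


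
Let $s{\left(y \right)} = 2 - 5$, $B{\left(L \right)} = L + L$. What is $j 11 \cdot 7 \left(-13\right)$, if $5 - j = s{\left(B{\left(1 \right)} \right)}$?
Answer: $-8008$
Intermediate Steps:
$B{\left(L \right)} = 2 L$
$s{\left(y \right)} = -3$
$j = 8$ ($j = 5 - -3 = 5 + 3 = 8$)
$j 11 \cdot 7 \left(-13\right) = 8 \cdot 11 \cdot 7 \left(-13\right) = 8 \cdot 77 \left(-13\right) = 8 \left(-1001\right) = -8008$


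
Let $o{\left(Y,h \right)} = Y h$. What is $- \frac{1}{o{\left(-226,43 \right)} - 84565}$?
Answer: $\frac{1}{94283} \approx 1.0606 \cdot 10^{-5}$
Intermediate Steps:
$- \frac{1}{o{\left(-226,43 \right)} - 84565} = - \frac{1}{\left(-226\right) 43 - 84565} = - \frac{1}{-9718 - 84565} = - \frac{1}{-94283} = \left(-1\right) \left(- \frac{1}{94283}\right) = \frac{1}{94283}$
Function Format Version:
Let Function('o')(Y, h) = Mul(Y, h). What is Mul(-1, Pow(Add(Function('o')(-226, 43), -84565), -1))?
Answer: Rational(1, 94283) ≈ 1.0606e-5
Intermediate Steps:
Mul(-1, Pow(Add(Function('o')(-226, 43), -84565), -1)) = Mul(-1, Pow(Add(Mul(-226, 43), -84565), -1)) = Mul(-1, Pow(Add(-9718, -84565), -1)) = Mul(-1, Pow(-94283, -1)) = Mul(-1, Rational(-1, 94283)) = Rational(1, 94283)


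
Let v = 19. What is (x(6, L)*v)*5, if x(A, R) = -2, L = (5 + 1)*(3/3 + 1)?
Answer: -190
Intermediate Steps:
L = 12 (L = 6*(3*(⅓) + 1) = 6*(1 + 1) = 6*2 = 12)
(x(6, L)*v)*5 = -2*19*5 = -38*5 = -190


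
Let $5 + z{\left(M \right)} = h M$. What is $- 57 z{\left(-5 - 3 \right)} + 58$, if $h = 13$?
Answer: $6271$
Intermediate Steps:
$z{\left(M \right)} = -5 + 13 M$
$- 57 z{\left(-5 - 3 \right)} + 58 = - 57 \left(-5 + 13 \left(-5 - 3\right)\right) + 58 = - 57 \left(-5 + 13 \left(-8\right)\right) + 58 = - 57 \left(-5 - 104\right) + 58 = \left(-57\right) \left(-109\right) + 58 = 6213 + 58 = 6271$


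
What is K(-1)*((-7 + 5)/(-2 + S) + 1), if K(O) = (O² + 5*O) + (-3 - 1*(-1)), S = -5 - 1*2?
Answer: -22/3 ≈ -7.3333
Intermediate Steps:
S = -7 (S = -5 - 2 = -7)
K(O) = -2 + O² + 5*O (K(O) = (O² + 5*O) + (-3 + 1) = (O² + 5*O) - 2 = -2 + O² + 5*O)
K(-1)*((-7 + 5)/(-2 + S) + 1) = (-2 + (-1)² + 5*(-1))*((-7 + 5)/(-2 - 7) + 1) = (-2 + 1 - 5)*(-2/(-9) + 1) = -6*(-2*(-⅑) + 1) = -6*(2/9 + 1) = -6*11/9 = -22/3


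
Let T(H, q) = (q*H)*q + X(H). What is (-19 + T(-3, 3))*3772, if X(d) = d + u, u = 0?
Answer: -184828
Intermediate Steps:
X(d) = d (X(d) = d + 0 = d)
T(H, q) = H + H*q**2 (T(H, q) = (q*H)*q + H = (H*q)*q + H = H*q**2 + H = H + H*q**2)
(-19 + T(-3, 3))*3772 = (-19 - 3*(1 + 3**2))*3772 = (-19 - 3*(1 + 9))*3772 = (-19 - 3*10)*3772 = (-19 - 30)*3772 = -49*3772 = -184828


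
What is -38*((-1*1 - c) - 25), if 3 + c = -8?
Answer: 570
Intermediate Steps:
c = -11 (c = -3 - 8 = -11)
-38*((-1*1 - c) - 25) = -38*((-1*1 - 1*(-11)) - 25) = -38*((-1 + 11) - 25) = -38*(10 - 25) = -38*(-15) = 570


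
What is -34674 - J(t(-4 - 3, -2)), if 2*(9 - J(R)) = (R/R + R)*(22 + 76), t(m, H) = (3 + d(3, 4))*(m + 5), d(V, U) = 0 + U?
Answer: -35320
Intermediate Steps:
d(V, U) = U
t(m, H) = 35 + 7*m (t(m, H) = (3 + 4)*(m + 5) = 7*(5 + m) = 35 + 7*m)
J(R) = -40 - 49*R (J(R) = 9 - (R/R + R)*(22 + 76)/2 = 9 - (1 + R)*98/2 = 9 - (98 + 98*R)/2 = 9 + (-49 - 49*R) = -40 - 49*R)
-34674 - J(t(-4 - 3, -2)) = -34674 - (-40 - 49*(35 + 7*(-4 - 3))) = -34674 - (-40 - 49*(35 + 7*(-7))) = -34674 - (-40 - 49*(35 - 49)) = -34674 - (-40 - 49*(-14)) = -34674 - (-40 + 686) = -34674 - 1*646 = -34674 - 646 = -35320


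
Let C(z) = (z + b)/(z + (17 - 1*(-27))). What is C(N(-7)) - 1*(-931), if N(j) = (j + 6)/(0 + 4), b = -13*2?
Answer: 4652/5 ≈ 930.40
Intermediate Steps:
b = -26
N(j) = 3/2 + j/4 (N(j) = (6 + j)/4 = (6 + j)*(¼) = 3/2 + j/4)
C(z) = (-26 + z)/(44 + z) (C(z) = (z - 26)/(z + (17 - 1*(-27))) = (-26 + z)/(z + (17 + 27)) = (-26 + z)/(z + 44) = (-26 + z)/(44 + z))
C(N(-7)) - 1*(-931) = (-26 + (3/2 + (¼)*(-7)))/(44 + (3/2 + (¼)*(-7))) - 1*(-931) = (-26 + (3/2 - 7/4))/(44 + (3/2 - 7/4)) + 931 = (-26 - ¼)/(44 - ¼) + 931 = -105/4/(175/4) + 931 = (4/175)*(-105/4) + 931 = -⅗ + 931 = 4652/5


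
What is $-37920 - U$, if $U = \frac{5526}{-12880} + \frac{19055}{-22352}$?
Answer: $- \frac{682285152103}{17993360} \approx -37919.0$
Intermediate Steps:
$U = - \frac{23059097}{17993360}$ ($U = 5526 \left(- \frac{1}{12880}\right) + 19055 \left(- \frac{1}{22352}\right) = - \frac{2763}{6440} - \frac{19055}{22352} = - \frac{23059097}{17993360} \approx -1.2815$)
$-37920 - U = -37920 - - \frac{23059097}{17993360} = -37920 + \frac{23059097}{17993360} = - \frac{682285152103}{17993360}$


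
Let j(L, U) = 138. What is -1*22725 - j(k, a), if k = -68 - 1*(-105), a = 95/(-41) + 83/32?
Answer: -22863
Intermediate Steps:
a = 363/1312 (a = 95*(-1/41) + 83*(1/32) = -95/41 + 83/32 = 363/1312 ≈ 0.27668)
k = 37 (k = -68 + 105 = 37)
-1*22725 - j(k, a) = -1*22725 - 1*138 = -22725 - 138 = -22863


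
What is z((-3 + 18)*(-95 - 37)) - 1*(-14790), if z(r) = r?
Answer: 12810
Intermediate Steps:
z((-3 + 18)*(-95 - 37)) - 1*(-14790) = (-3 + 18)*(-95 - 37) - 1*(-14790) = 15*(-132) + 14790 = -1980 + 14790 = 12810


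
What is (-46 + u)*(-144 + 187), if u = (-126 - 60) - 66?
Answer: -12814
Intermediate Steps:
u = -252 (u = -186 - 66 = -252)
(-46 + u)*(-144 + 187) = (-46 - 252)*(-144 + 187) = -298*43 = -12814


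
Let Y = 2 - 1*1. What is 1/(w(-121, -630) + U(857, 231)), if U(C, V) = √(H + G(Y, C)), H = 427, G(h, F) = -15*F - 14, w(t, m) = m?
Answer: -315/204671 - I*√12442/409342 ≈ -0.0015391 - 0.0002725*I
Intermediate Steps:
Y = 1 (Y = 2 - 1 = 1)
G(h, F) = -14 - 15*F
U(C, V) = √(413 - 15*C) (U(C, V) = √(427 + (-14 - 15*C)) = √(413 - 15*C))
1/(w(-121, -630) + U(857, 231)) = 1/(-630 + √(413 - 15*857)) = 1/(-630 + √(413 - 12855)) = 1/(-630 + √(-12442)) = 1/(-630 + I*√12442)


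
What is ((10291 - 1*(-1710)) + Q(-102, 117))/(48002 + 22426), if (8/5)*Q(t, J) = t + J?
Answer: 96083/563424 ≈ 0.17053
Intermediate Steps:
Q(t, J) = 5*J/8 + 5*t/8 (Q(t, J) = 5*(t + J)/8 = 5*(J + t)/8 = 5*J/8 + 5*t/8)
((10291 - 1*(-1710)) + Q(-102, 117))/(48002 + 22426) = ((10291 - 1*(-1710)) + ((5/8)*117 + (5/8)*(-102)))/(48002 + 22426) = ((10291 + 1710) + (585/8 - 255/4))/70428 = (12001 + 75/8)*(1/70428) = (96083/8)*(1/70428) = 96083/563424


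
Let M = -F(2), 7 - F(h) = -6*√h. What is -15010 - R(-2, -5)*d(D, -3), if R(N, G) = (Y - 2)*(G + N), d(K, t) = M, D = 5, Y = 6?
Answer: -15206 - 168*√2 ≈ -15444.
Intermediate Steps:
F(h) = 7 + 6*√h (F(h) = 7 - (-6)*√h = 7 + 6*√h)
M = -7 - 6*√2 (M = -(7 + 6*√2) = -7 - 6*√2 ≈ -15.485)
d(K, t) = -7 - 6*√2
R(N, G) = 4*G + 4*N (R(N, G) = (6 - 2)*(G + N) = 4*(G + N) = 4*G + 4*N)
-15010 - R(-2, -5)*d(D, -3) = -15010 - (4*(-5) + 4*(-2))*(-7 - 6*√2) = -15010 - (-20 - 8)*(-7 - 6*√2) = -15010 - (-28)*(-7 - 6*√2) = -15010 - (196 + 168*√2) = -15010 + (-196 - 168*√2) = -15206 - 168*√2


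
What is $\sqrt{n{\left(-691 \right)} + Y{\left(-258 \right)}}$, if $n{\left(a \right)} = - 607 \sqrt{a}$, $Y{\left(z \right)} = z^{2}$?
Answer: $\sqrt{66564 - 607 i \sqrt{691}} \approx 259.82 - 30.706 i$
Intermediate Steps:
$\sqrt{n{\left(-691 \right)} + Y{\left(-258 \right)}} = \sqrt{- 607 \sqrt{-691} + \left(-258\right)^{2}} = \sqrt{- 607 i \sqrt{691} + 66564} = \sqrt{66564 - 607 i \sqrt{691}}$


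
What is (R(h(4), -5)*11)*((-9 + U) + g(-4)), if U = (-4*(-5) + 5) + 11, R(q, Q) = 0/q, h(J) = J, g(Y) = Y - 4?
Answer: 0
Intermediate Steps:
g(Y) = -4 + Y
R(q, Q) = 0
U = 36 (U = (20 + 5) + 11 = 25 + 11 = 36)
(R(h(4), -5)*11)*((-9 + U) + g(-4)) = (0*11)*((-9 + 36) + (-4 - 4)) = 0*(27 - 8) = 0*19 = 0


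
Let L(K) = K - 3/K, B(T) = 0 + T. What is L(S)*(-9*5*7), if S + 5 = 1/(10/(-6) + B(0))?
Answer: 6381/4 ≈ 1595.3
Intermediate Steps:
B(T) = T
S = -28/5 (S = -5 + 1/(10/(-6) + 0) = -5 + 1/(10*(-⅙) + 0) = -5 + 1/(-5/3 + 0) = -5 + 1/(-5/3) = -5 - ⅗ = -28/5 ≈ -5.6000)
L(K) = K - 3/K
L(S)*(-9*5*7) = (-28/5 - 3/(-28/5))*(-9*5*7) = (-28/5 - 3*(-5/28))*(-45*7) = (-28/5 + 15/28)*(-315) = -709/140*(-315) = 6381/4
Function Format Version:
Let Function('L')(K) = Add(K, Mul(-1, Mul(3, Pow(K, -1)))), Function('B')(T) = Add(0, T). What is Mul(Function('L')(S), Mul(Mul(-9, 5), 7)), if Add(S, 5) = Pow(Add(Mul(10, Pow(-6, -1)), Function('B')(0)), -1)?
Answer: Rational(6381, 4) ≈ 1595.3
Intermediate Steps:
Function('B')(T) = T
S = Rational(-28, 5) (S = Add(-5, Pow(Add(Mul(10, Pow(-6, -1)), 0), -1)) = Add(-5, Pow(Add(Mul(10, Rational(-1, 6)), 0), -1)) = Add(-5, Pow(Add(Rational(-5, 3), 0), -1)) = Add(-5, Pow(Rational(-5, 3), -1)) = Add(-5, Rational(-3, 5)) = Rational(-28, 5) ≈ -5.6000)
Function('L')(K) = Add(K, Mul(-3, Pow(K, -1)))
Mul(Function('L')(S), Mul(Mul(-9, 5), 7)) = Mul(Add(Rational(-28, 5), Mul(-3, Pow(Rational(-28, 5), -1))), Mul(Mul(-9, 5), 7)) = Mul(Add(Rational(-28, 5), Mul(-3, Rational(-5, 28))), Mul(-45, 7)) = Mul(Add(Rational(-28, 5), Rational(15, 28)), -315) = Mul(Rational(-709, 140), -315) = Rational(6381, 4)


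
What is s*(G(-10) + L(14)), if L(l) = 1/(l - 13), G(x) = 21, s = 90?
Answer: 1980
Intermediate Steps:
L(l) = 1/(-13 + l)
s*(G(-10) + L(14)) = 90*(21 + 1/(-13 + 14)) = 90*(21 + 1/1) = 90*(21 + 1) = 90*22 = 1980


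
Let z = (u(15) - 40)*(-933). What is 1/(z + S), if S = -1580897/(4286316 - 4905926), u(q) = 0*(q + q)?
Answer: 619610/23125426097 ≈ 2.6793e-5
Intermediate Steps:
u(q) = 0 (u(q) = 0*(2*q) = 0)
S = 1580897/619610 (S = -1580897/(-619610) = -1580897*(-1/619610) = 1580897/619610 ≈ 2.5514)
z = 37320 (z = (0 - 40)*(-933) = -40*(-933) = 37320)
1/(z + S) = 1/(37320 + 1580897/619610) = 1/(23125426097/619610) = 619610/23125426097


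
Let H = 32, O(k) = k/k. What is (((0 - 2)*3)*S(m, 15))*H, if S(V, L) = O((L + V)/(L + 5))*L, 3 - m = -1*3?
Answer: -2880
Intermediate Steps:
O(k) = 1
m = 6 (m = 3 - (-1)*3 = 3 - 1*(-3) = 3 + 3 = 6)
S(V, L) = L (S(V, L) = 1*L = L)
(((0 - 2)*3)*S(m, 15))*H = (((0 - 2)*3)*15)*32 = (-2*3*15)*32 = -6*15*32 = -90*32 = -2880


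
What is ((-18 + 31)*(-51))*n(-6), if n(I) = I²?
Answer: -23868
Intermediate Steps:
((-18 + 31)*(-51))*n(-6) = ((-18 + 31)*(-51))*(-6)² = (13*(-51))*36 = -663*36 = -23868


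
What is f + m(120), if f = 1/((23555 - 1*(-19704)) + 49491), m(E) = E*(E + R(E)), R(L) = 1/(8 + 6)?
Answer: 1336395001/92750 ≈ 14409.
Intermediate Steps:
R(L) = 1/14
m(E) = E*(1/14 + E) (m(E) = E*(E + 1/14) = E*(1/14 + E))
f = 1/92750 (f = 1/((23555 + 19704) + 49491) = 1/(43259 + 49491) = 1/92750 ≈ 1.0782e-5)
f + m(120) = 1/92750 + 120*(1/14 + 120) = 1/92750 + 120*(1681/14) = 1/92750 + 100860/7 = 1336395001/92750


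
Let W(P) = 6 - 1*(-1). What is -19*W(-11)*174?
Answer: -23142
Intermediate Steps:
W(P) = 7 (W(P) = 6 + 1 = 7)
-19*W(-11)*174 = -19*7*174 = -133*174 = -23142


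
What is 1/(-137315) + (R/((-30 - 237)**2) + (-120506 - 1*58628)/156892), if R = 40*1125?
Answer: -43561087244971/85323526733290 ≈ -0.51054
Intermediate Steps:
R = 45000
1/(-137315) + (R/((-30 - 237)**2) + (-120506 - 1*58628)/156892) = 1/(-137315) + (45000/((-30 - 237)**2) + (-120506 - 1*58628)/156892) = -1/137315 + (45000/((-267)**2) + (-120506 - 58628)*(1/156892)) = -1/137315 + (45000/71289 - 179134*1/156892) = -1/137315 + (45000*(1/71289) - 89567/78446) = -1/137315 + (5000/7921 - 89567/78446) = -1/137315 - 317230207/621370766 = -43561087244971/85323526733290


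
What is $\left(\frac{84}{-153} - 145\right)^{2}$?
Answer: $\frac{55100929}{2601} \approx 21185.0$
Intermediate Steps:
$\left(\frac{84}{-153} - 145\right)^{2} = \left(84 \left(- \frac{1}{153}\right) - 145\right)^{2} = \left(- \frac{28}{51} - 145\right)^{2} = \left(- \frac{7423}{51}\right)^{2} = \frac{55100929}{2601}$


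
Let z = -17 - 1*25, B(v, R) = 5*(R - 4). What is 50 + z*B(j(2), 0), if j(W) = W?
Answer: 890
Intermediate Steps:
B(v, R) = -20 + 5*R (B(v, R) = 5*(-4 + R) = -20 + 5*R)
z = -42 (z = -17 - 25 = -42)
50 + z*B(j(2), 0) = 50 - 42*(-20 + 5*0) = 50 - 42*(-20 + 0) = 50 - 42*(-20) = 50 + 840 = 890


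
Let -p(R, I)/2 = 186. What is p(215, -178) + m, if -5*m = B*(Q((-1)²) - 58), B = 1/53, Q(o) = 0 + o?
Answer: -98523/265 ≈ -371.78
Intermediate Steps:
p(R, I) = -372 (p(R, I) = -2*186 = -372)
Q(o) = o
B = 1/53 ≈ 0.018868
m = 57/265 (m = -((-1)² - 58)/265 = -(1 - 58)/265 = -(-57)/265 = -⅕*(-57/53) = 57/265 ≈ 0.21509)
p(215, -178) + m = -372 + 57/265 = -98523/265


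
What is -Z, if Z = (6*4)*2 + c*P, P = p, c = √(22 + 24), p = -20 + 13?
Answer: -48 + 7*√46 ≈ -0.52369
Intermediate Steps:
p = -7
c = √46 ≈ 6.7823
P = -7
Z = 48 - 7*√46 (Z = (6*4)*2 + √46*(-7) = 24*2 - 7*√46 = 48 - 7*√46 ≈ 0.52369)
-Z = -(48 - 7*√46) = -48 + 7*√46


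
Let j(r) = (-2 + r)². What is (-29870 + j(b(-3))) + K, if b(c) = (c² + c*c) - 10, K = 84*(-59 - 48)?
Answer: -38822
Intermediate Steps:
K = -8988 (K = 84*(-107) = -8988)
b(c) = -10 + 2*c² (b(c) = (c² + c²) - 10 = 2*c² - 10 = -10 + 2*c²)
(-29870 + j(b(-3))) + K = (-29870 + (-2 + (-10 + 2*(-3)²))²) - 8988 = (-29870 + (-2 + (-10 + 2*9))²) - 8988 = (-29870 + (-2 + (-10 + 18))²) - 8988 = (-29870 + (-2 + 8)²) - 8988 = (-29870 + 6²) - 8988 = (-29870 + 36) - 8988 = -29834 - 8988 = -38822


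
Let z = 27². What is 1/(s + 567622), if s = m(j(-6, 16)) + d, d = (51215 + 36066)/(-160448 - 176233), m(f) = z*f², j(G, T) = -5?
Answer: 336681/197243466526 ≈ 1.7069e-6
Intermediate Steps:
z = 729
m(f) = 729*f²
d = -87281/336681 (d = 87281/(-336681) = 87281*(-1/336681) = -87281/336681 ≈ -0.25924)
s = 6135923944/336681 (s = 729*(-5)² - 87281/336681 = 729*25 - 87281/336681 = 18225 - 87281/336681 = 6135923944/336681 ≈ 18225.)
1/(s + 567622) = 1/(6135923944/336681 + 567622) = 1/(197243466526/336681) = 336681/197243466526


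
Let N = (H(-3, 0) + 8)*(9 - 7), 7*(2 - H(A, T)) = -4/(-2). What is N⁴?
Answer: 342102016/2401 ≈ 1.4248e+5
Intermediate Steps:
H(A, T) = 12/7 (H(A, T) = 2 - (-4)/(7*(-2)) = 2 - (-4)*(-1)/(7*2) = 2 - ⅐*2 = 2 - 2/7 = 12/7)
N = 136/7 (N = (12/7 + 8)*(9 - 7) = (68/7)*2 = 136/7 ≈ 19.429)
N⁴ = (136/7)⁴ = 342102016/2401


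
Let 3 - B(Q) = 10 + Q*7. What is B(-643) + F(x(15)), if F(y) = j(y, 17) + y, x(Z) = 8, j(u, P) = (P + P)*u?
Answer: 4774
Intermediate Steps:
j(u, P) = 2*P*u (j(u, P) = (2*P)*u = 2*P*u)
F(y) = 35*y (F(y) = 2*17*y + y = 34*y + y = 35*y)
B(Q) = -7 - 7*Q (B(Q) = 3 - (10 + Q*7) = 3 - (10 + 7*Q) = 3 + (-10 - 7*Q) = -7 - 7*Q)
B(-643) + F(x(15)) = (-7 - 7*(-643)) + 35*8 = (-7 + 4501) + 280 = 4494 + 280 = 4774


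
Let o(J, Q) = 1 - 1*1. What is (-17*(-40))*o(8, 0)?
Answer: 0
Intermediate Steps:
o(J, Q) = 0 (o(J, Q) = 1 - 1 = 0)
(-17*(-40))*o(8, 0) = -17*(-40)*0 = 680*0 = 0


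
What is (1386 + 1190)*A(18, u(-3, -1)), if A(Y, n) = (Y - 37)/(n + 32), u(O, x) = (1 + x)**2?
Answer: -3059/2 ≈ -1529.5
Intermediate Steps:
A(Y, n) = (-37 + Y)/(32 + n)
(1386 + 1190)*A(18, u(-3, -1)) = (1386 + 1190)*((-37 + 18)/(32 + (1 - 1)**2)) = 2576*(-19/(32 + 0**2)) = 2576*(-19/(32 + 0)) = 2576*(-19/32) = -3059/2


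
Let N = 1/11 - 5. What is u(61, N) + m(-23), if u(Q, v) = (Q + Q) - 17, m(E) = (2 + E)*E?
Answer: 588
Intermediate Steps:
N = -54/11 (N = 1/11 - 5 = -54/11 ≈ -4.9091)
m(E) = E*(2 + E)
u(Q, v) = -17 + 2*Q (u(Q, v) = 2*Q - 17 = -17 + 2*Q)
u(61, N) + m(-23) = (-17 + 2*61) - 23*(2 - 23) = (-17 + 122) - 23*(-21) = 105 + 483 = 588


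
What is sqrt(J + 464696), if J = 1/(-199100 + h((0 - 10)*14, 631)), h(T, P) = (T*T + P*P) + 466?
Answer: sqrt(61809256318551)/11533 ≈ 681.69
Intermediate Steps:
h(T, P) = 466 + P**2 + T**2 (h(T, P) = (T**2 + P**2) + 466 = (P**2 + T**2) + 466 = 466 + P**2 + T**2)
J = 1/219127 (J = 1/(-199100 + (466 + 631**2 + ((0 - 10)*14)**2)) = 1/(-199100 + (466 + 398161 + (-10*14)**2)) = 1/(-199100 + (466 + 398161 + (-140)**2)) = 1/(-199100 + (466 + 398161 + 19600)) = 1/(-199100 + 418227) = 1/219127 ≈ 4.5636e-6)
sqrt(J + 464696) = sqrt(1/219127 + 464696) = sqrt(101827440393/219127) = sqrt(61809256318551)/11533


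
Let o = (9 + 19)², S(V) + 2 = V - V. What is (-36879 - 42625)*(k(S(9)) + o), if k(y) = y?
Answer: -62172128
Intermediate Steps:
S(V) = -2 (S(V) = -2 + (V - V) = -2 + 0 = -2)
o = 784 (o = 28² = 784)
(-36879 - 42625)*(k(S(9)) + o) = (-36879 - 42625)*(-2 + 784) = -79504*782 = -62172128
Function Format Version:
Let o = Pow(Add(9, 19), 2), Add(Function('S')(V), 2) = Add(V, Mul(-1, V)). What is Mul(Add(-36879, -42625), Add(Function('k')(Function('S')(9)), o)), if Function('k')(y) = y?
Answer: -62172128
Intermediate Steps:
Function('S')(V) = -2 (Function('S')(V) = Add(-2, Add(V, Mul(-1, V))) = Add(-2, 0) = -2)
o = 784 (o = Pow(28, 2) = 784)
Mul(Add(-36879, -42625), Add(Function('k')(Function('S')(9)), o)) = Mul(Add(-36879, -42625), Add(-2, 784)) = Mul(-79504, 782) = -62172128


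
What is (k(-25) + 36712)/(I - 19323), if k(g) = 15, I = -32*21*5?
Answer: -36727/22683 ≈ -1.6191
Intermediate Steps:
I = -3360 (I = -672*5 = -3360)
(k(-25) + 36712)/(I - 19323) = (15 + 36712)/(-3360 - 19323) = 36727/(-22683) = 36727*(-1/22683) = -36727/22683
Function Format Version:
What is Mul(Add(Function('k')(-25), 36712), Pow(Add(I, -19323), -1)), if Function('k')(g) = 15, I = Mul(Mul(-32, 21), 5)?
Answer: Rational(-36727, 22683) ≈ -1.6191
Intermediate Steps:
I = -3360 (I = Mul(-672, 5) = -3360)
Mul(Add(Function('k')(-25), 36712), Pow(Add(I, -19323), -1)) = Mul(Add(15, 36712), Pow(Add(-3360, -19323), -1)) = Mul(36727, Pow(-22683, -1)) = Mul(36727, Rational(-1, 22683)) = Rational(-36727, 22683)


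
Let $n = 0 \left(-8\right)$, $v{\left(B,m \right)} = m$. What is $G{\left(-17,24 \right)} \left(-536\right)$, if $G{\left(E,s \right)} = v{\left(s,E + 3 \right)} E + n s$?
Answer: $-127568$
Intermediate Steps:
$n = 0$
$G{\left(E,s \right)} = E \left(3 + E\right)$ ($G{\left(E,s \right)} = \left(E + 3\right) E + 0 s = \left(3 + E\right) E + 0 = E \left(3 + E\right) + 0 = E \left(3 + E\right)$)
$G{\left(-17,24 \right)} \left(-536\right) = - 17 \left(3 - 17\right) \left(-536\right) = \left(-17\right) \left(-14\right) \left(-536\right) = 238 \left(-536\right) = -127568$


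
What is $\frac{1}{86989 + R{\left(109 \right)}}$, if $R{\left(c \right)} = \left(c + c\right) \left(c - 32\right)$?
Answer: $\frac{1}{103775} \approx 9.6362 \cdot 10^{-6}$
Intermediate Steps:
$R{\left(c \right)} = 2 c \left(-32 + c\right)$
$\frac{1}{86989 + R{\left(109 \right)}} = \frac{1}{86989 + 2 \cdot 109 \left(-32 + 109\right)} = \frac{1}{86989 + 2 \cdot 109 \cdot 77} = \frac{1}{86989 + 16786} = \frac{1}{103775}$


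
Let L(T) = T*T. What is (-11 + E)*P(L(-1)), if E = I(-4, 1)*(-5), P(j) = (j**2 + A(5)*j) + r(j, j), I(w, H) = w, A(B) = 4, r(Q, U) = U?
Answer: 54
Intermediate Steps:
L(T) = T**2
P(j) = j**2 + 5*j (P(j) = (j**2 + 4*j) + j = j**2 + 5*j)
E = 20 (E = -4*(-5) = 20)
(-11 + E)*P(L(-1)) = (-11 + 20)*((-1)**2*(5 + (-1)**2)) = 9*(1*(5 + 1)) = 9*(1*6) = 9*6 = 54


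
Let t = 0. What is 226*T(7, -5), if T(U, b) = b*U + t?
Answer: -7910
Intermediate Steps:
T(U, b) = U*b (T(U, b) = b*U + 0 = U*b + 0 = U*b)
226*T(7, -5) = 226*(7*(-5)) = 226*(-35) = -7910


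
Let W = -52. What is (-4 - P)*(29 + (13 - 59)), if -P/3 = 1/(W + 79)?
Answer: 595/9 ≈ 66.111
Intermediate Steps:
P = -1/9 (P = -3/(-52 + 79) = -3/27 = -3*1/27 = -1/9 ≈ -0.11111)
(-4 - P)*(29 + (13 - 59)) = (-4 - 1*(-1/9))*(29 + (13 - 59)) = (-4 + 1/9)*(29 - 46) = -35/9*(-17) = 595/9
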